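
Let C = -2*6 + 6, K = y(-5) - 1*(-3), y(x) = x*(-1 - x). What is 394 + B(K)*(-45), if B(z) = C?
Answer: 664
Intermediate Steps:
K = -17 (K = -1*(-5)*(1 - 5) - 1*(-3) = -1*(-5)*(-4) + 3 = -20 + 3 = -17)
C = -6 (C = -12 + 6 = -6)
B(z) = -6
394 + B(K)*(-45) = 394 - 6*(-45) = 394 + 270 = 664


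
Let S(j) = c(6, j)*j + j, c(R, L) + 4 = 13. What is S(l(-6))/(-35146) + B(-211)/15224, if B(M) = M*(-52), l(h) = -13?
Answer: 48450129/66882838 ≈ 0.72440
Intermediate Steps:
c(R, L) = 9 (c(R, L) = -4 + 13 = 9)
B(M) = -52*M
S(j) = 10*j (S(j) = 9*j + j = 10*j)
S(l(-6))/(-35146) + B(-211)/15224 = (10*(-13))/(-35146) - 52*(-211)/15224 = -130*(-1/35146) + 10972*(1/15224) = 65/17573 + 2743/3806 = 48450129/66882838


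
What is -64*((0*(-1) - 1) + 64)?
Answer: -4032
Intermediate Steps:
-64*((0*(-1) - 1) + 64) = -64*((0 - 1) + 64) = -64*(-1 + 64) = -64*63 = -4032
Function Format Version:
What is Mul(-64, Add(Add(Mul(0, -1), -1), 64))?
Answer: -4032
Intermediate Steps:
Mul(-64, Add(Add(Mul(0, -1), -1), 64)) = Mul(-64, Add(Add(0, -1), 64)) = Mul(-64, Add(-1, 64)) = Mul(-64, 63) = -4032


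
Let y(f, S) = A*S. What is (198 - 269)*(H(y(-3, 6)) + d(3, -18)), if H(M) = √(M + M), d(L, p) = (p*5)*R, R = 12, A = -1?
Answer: 76680 - 142*I*√3 ≈ 76680.0 - 245.95*I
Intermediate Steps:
d(L, p) = 60*p (d(L, p) = (p*5)*12 = (5*p)*12 = 60*p)
y(f, S) = -S
H(M) = √2*√M (H(M) = √(2*M) = √2*√M)
(198 - 269)*(H(y(-3, 6)) + d(3, -18)) = (198 - 269)*(√2*√(-1*6) + 60*(-18)) = -71*(√2*√(-6) - 1080) = -71*(√2*(I*√6) - 1080) = -71*(2*I*√3 - 1080) = -71*(-1080 + 2*I*√3) = 76680 - 142*I*√3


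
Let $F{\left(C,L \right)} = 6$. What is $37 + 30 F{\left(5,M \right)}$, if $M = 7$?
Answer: $217$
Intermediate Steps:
$37 + 30 F{\left(5,M \right)} = 37 + 30 \cdot 6 = 37 + 180 = 217$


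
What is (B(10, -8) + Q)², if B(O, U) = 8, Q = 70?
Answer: 6084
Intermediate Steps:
(B(10, -8) + Q)² = (8 + 70)² = 78² = 6084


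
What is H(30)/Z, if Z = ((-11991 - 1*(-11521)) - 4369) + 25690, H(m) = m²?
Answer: 900/20851 ≈ 0.043163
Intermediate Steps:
Z = 20851 (Z = ((-11991 + 11521) - 4369) + 25690 = (-470 - 4369) + 25690 = -4839 + 25690 = 20851)
H(30)/Z = 30²/20851 = 900*(1/20851) = 900/20851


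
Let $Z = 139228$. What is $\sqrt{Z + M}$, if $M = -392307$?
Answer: $i \sqrt{253079} \approx 503.07 i$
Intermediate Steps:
$\sqrt{Z + M} = \sqrt{139228 - 392307} = \sqrt{-253079} = i \sqrt{253079}$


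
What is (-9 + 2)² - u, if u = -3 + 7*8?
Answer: -4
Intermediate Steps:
u = 53 (u = -3 + 56 = 53)
(-9 + 2)² - u = (-9 + 2)² - 1*53 = (-7)² - 53 = 49 - 53 = -4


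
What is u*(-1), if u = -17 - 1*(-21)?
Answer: -4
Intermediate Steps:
u = 4 (u = -17 + 21 = 4)
u*(-1) = 4*(-1) = -4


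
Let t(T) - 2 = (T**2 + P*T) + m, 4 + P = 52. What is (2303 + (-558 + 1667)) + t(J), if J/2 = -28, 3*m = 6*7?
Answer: 3876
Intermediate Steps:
P = 48 (P = -4 + 52 = 48)
m = 14 (m = (6*7)/3 = (1/3)*42 = 14)
J = -56 (J = 2*(-28) = -56)
t(T) = 16 + T**2 + 48*T (t(T) = 2 + ((T**2 + 48*T) + 14) = 2 + (14 + T**2 + 48*T) = 16 + T**2 + 48*T)
(2303 + (-558 + 1667)) + t(J) = (2303 + (-558 + 1667)) + (16 + (-56)**2 + 48*(-56)) = (2303 + 1109) + (16 + 3136 - 2688) = 3412 + 464 = 3876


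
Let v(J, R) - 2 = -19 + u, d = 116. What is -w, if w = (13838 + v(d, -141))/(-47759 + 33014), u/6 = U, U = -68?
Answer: 4471/4915 ≈ 0.90966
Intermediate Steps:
u = -408 (u = 6*(-68) = -408)
v(J, R) = -425 (v(J, R) = 2 + (-19 - 408) = 2 - 427 = -425)
w = -4471/4915 (w = (13838 - 425)/(-47759 + 33014) = 13413/(-14745) = 13413*(-1/14745) = -4471/4915 ≈ -0.90966)
-w = -1*(-4471/4915) = 4471/4915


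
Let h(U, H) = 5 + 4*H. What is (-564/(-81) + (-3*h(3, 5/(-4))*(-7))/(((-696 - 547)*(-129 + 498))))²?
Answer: 35344/729 ≈ 48.483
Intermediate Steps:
(-564/(-81) + (-3*h(3, 5/(-4))*(-7))/(((-696 - 547)*(-129 + 498))))² = (-564/(-81) + (-3*(5 + 4*(5/(-4)))*(-7))/(((-696 - 547)*(-129 + 498))))² = (-564*(-1/81) + (-3*(5 + 4*(5*(-¼)))*(-7))/((-1243*369)))² = (188/27 + (-3*(5 + 4*(-5/4))*(-7))/(-458667))² = (188/27 + (-3*(5 - 5)*(-7))*(-1/458667))² = (188/27 + (-3*0*(-7))*(-1/458667))² = (188/27 + (0*(-7))*(-1/458667))² = (188/27 + 0*(-1/458667))² = (188/27 + 0)² = (188/27)² = 35344/729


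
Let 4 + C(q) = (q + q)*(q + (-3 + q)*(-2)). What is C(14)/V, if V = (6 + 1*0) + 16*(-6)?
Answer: 38/15 ≈ 2.5333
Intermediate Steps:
C(q) = -4 + 2*q*(6 - q) (C(q) = -4 + (q + q)*(q + (-3 + q)*(-2)) = -4 + (2*q)*(q + (6 - 2*q)) = -4 + (2*q)*(6 - q) = -4 + 2*q*(6 - q))
V = -90 (V = (6 + 0) - 96 = 6 - 96 = -90)
C(14)/V = (-4 - 2*14² + 12*14)/(-90) = (-4 - 2*196 + 168)*(-1/90) = (-4 - 392 + 168)*(-1/90) = -228*(-1/90) = 38/15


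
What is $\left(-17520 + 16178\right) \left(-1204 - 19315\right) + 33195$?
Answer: $27569693$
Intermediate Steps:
$\left(-17520 + 16178\right) \left(-1204 - 19315\right) + 33195 = \left(-1342\right) \left(-20519\right) + 33195 = 27536498 + 33195 = 27569693$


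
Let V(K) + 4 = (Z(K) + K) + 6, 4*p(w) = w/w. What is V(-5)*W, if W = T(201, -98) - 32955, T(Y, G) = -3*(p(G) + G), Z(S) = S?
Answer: 261294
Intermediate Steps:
p(w) = ¼ (p(w) = (w/w)/4 = (¼)*1 = ¼)
V(K) = 2 + 2*K (V(K) = -4 + ((K + K) + 6) = -4 + (2*K + 6) = -4 + (6 + 2*K) = 2 + 2*K)
T(Y, G) = -¾ - 3*G (T(Y, G) = -3*(¼ + G) = -¾ - 3*G)
W = -130647/4 (W = (-¾ - 3*(-98)) - 32955 = (-¾ + 294) - 32955 = 1173/4 - 32955 = -130647/4 ≈ -32662.)
V(-5)*W = (2 + 2*(-5))*(-130647/4) = (2 - 10)*(-130647/4) = -8*(-130647/4) = 261294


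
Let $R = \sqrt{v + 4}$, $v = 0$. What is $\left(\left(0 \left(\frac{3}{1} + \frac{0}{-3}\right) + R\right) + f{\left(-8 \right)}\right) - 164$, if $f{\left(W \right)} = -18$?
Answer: $-180$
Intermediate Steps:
$R = 2$ ($R = \sqrt{0 + 4} = \sqrt{4} = 2$)
$\left(\left(0 \left(\frac{3}{1} + \frac{0}{-3}\right) + R\right) + f{\left(-8 \right)}\right) - 164 = \left(\left(0 \left(\frac{3}{1} + \frac{0}{-3}\right) + 2\right) - 18\right) - 164 = \left(\left(0 \left(3 \cdot 1 + 0 \left(- \frac{1}{3}\right)\right) + 2\right) - 18\right) - 164 = \left(\left(0 \left(3 + 0\right) + 2\right) - 18\right) - 164 = \left(\left(0 \cdot 3 + 2\right) - 18\right) - 164 = \left(\left(0 + 2\right) - 18\right) - 164 = \left(2 - 18\right) - 164 = -16 - 164 = -180$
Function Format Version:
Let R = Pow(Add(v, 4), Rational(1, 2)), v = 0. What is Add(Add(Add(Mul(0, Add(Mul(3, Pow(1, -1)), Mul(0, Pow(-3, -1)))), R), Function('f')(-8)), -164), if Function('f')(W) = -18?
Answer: -180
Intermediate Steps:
R = 2 (R = Pow(Add(0, 4), Rational(1, 2)) = Pow(4, Rational(1, 2)) = 2)
Add(Add(Add(Mul(0, Add(Mul(3, Pow(1, -1)), Mul(0, Pow(-3, -1)))), R), Function('f')(-8)), -164) = Add(Add(Add(Mul(0, Add(Mul(3, Pow(1, -1)), Mul(0, Pow(-3, -1)))), 2), -18), -164) = Add(Add(Add(Mul(0, Add(Mul(3, 1), Mul(0, Rational(-1, 3)))), 2), -18), -164) = Add(Add(Add(Mul(0, Add(3, 0)), 2), -18), -164) = Add(Add(Add(Mul(0, 3), 2), -18), -164) = Add(Add(Add(0, 2), -18), -164) = Add(Add(2, -18), -164) = Add(-16, -164) = -180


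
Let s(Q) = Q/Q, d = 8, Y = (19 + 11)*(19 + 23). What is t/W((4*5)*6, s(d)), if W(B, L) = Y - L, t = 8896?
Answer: 8896/1259 ≈ 7.0659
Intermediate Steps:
Y = 1260 (Y = 30*42 = 1260)
s(Q) = 1
W(B, L) = 1260 - L
t/W((4*5)*6, s(d)) = 8896/(1260 - 1*1) = 8896/(1260 - 1) = 8896/1259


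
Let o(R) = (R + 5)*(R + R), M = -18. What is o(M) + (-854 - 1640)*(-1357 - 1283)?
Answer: 6584628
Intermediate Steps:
o(R) = 2*R*(5 + R) (o(R) = (5 + R)*(2*R) = 2*R*(5 + R))
o(M) + (-854 - 1640)*(-1357 - 1283) = 2*(-18)*(5 - 18) + (-854 - 1640)*(-1357 - 1283) = 2*(-18)*(-13) - 2494*(-2640) = 468 + 6584160 = 6584628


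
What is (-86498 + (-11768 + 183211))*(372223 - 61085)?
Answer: 26429617410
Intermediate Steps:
(-86498 + (-11768 + 183211))*(372223 - 61085) = (-86498 + 171443)*311138 = 84945*311138 = 26429617410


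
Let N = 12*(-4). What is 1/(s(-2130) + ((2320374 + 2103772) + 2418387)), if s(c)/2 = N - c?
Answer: 1/6846697 ≈ 1.4606e-7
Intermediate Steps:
N = -48
s(c) = -96 - 2*c (s(c) = 2*(-48 - c) = -96 - 2*c)
1/(s(-2130) + ((2320374 + 2103772) + 2418387)) = 1/((-96 - 2*(-2130)) + ((2320374 + 2103772) + 2418387)) = 1/((-96 + 4260) + (4424146 + 2418387)) = 1/(4164 + 6842533) = 1/6846697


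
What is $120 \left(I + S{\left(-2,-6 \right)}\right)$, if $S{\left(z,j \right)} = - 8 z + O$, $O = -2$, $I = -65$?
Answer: $-6120$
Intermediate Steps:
$S{\left(z,j \right)} = -2 - 8 z$ ($S{\left(z,j \right)} = - 8 z - 2 = -2 - 8 z$)
$120 \left(I + S{\left(-2,-6 \right)}\right) = 120 \left(-65 - -14\right) = 120 \left(-65 + \left(-2 + 16\right)\right) = 120 \left(-65 + 14\right) = 120 \left(-51\right) = -6120$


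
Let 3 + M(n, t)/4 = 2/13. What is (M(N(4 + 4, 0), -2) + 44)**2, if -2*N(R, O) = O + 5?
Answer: 179776/169 ≈ 1063.8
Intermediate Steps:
N(R, O) = -5/2 - O/2 (N(R, O) = -(O + 5)/2 = -(5 + O)/2 = -5/2 - O/2)
M(n, t) = -148/13 (M(n, t) = -12 + 4*(2/13) = -12 + 8/13 = -148/13)
(M(N(4 + 4, 0), -2) + 44)**2 = (-148/13 + 44)**2 = (424/13)**2 = 179776/169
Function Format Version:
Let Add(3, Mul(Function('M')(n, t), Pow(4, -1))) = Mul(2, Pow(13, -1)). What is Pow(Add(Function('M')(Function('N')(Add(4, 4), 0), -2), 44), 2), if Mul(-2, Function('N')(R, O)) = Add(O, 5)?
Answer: Rational(179776, 169) ≈ 1063.8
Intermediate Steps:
Function('N')(R, O) = Add(Rational(-5, 2), Mul(Rational(-1, 2), O)) (Function('N')(R, O) = Mul(Rational(-1, 2), Add(O, 5)) = Mul(Rational(-1, 2), Add(5, O)) = Add(Rational(-5, 2), Mul(Rational(-1, 2), O)))
Function('M')(n, t) = Rational(-148, 13) (Function('M')(n, t) = Add(-12, Mul(4, Mul(2, Pow(13, -1)))) = Add(-12, Mul(4, Mul(2, Rational(1, 13)))) = Add(-12, Mul(4, Rational(2, 13))) = Add(-12, Rational(8, 13)) = Rational(-148, 13))
Pow(Add(Function('M')(Function('N')(Add(4, 4), 0), -2), 44), 2) = Pow(Add(Rational(-148, 13), 44), 2) = Pow(Rational(424, 13), 2) = Rational(179776, 169)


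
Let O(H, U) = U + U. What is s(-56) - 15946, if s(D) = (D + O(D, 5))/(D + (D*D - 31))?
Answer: -48619400/3049 ≈ -15946.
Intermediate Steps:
O(H, U) = 2*U
s(D) = (10 + D)/(-31 + D + D²) (s(D) = (D + 2*5)/(D + (D*D - 31)) = (D + 10)/(D + (D² - 31)) = (10 + D)/(D + (-31 + D²)) = (10 + D)/(-31 + D + D²))
s(-56) - 15946 = (10 - 56)/(-31 - 56 + (-56)²) - 15946 = -46/(-31 - 56 + 3136) - 15946 = -46/3049 - 15946 = -48619400/3049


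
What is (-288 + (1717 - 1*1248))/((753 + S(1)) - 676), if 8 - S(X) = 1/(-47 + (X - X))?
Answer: 8507/3996 ≈ 2.1289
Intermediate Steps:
S(X) = 377/47 (S(X) = 8 - 1/(-47 + (X - X)) = 8 - 1/(-47 + 0) = 8 - 1/(-47) = 8 - 1*(-1/47) = 8 + 1/47 = 377/47)
(-288 + (1717 - 1*1248))/((753 + S(1)) - 676) = (-288 + (1717 - 1*1248))/((753 + 377/47) - 676) = (-288 + (1717 - 1248))/(35768/47 - 676) = (-288 + 469)/(3996/47) = 181*(47/3996) = 8507/3996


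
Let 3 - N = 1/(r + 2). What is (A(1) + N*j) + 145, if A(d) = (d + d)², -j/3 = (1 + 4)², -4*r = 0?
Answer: -77/2 ≈ -38.500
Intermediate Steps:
r = 0 (r = -¼*0 = 0)
j = -75 (j = -3*(1 + 4)² = -3*5² = -3*25 = -75)
A(d) = 4*d² (A(d) = (2*d)² = 4*d²)
N = 5/2 (N = 3 - 1/(0 + 2) = 3 - 1/2 = 3 - 1*½ = 3 - ½ = 5/2 ≈ 2.5000)
(A(1) + N*j) + 145 = (4*1² + (5/2)*(-75)) + 145 = (4*1 - 375/2) + 145 = (4 - 375/2) + 145 = -367/2 + 145 = -77/2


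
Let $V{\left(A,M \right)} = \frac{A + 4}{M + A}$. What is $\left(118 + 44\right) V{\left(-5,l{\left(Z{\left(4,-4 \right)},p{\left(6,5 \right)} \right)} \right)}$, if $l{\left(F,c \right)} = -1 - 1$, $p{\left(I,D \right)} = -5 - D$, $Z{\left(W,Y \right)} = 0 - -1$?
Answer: $\frac{162}{7} \approx 23.143$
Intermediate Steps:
$Z{\left(W,Y \right)} = 1$ ($Z{\left(W,Y \right)} = 0 + 1 = 1$)
$l{\left(F,c \right)} = -2$
$V{\left(A,M \right)} = \frac{4 + A}{A + M}$
$\left(118 + 44\right) V{\left(-5,l{\left(Z{\left(4,-4 \right)},p{\left(6,5 \right)} \right)} \right)} = \left(118 + 44\right) \frac{4 - 5}{-5 - 2} = 162 \frac{1}{-7} \left(-1\right) = 162 \left(\left(- \frac{1}{7}\right) \left(-1\right)\right) = 162 \cdot \frac{1}{7} = \frac{162}{7}$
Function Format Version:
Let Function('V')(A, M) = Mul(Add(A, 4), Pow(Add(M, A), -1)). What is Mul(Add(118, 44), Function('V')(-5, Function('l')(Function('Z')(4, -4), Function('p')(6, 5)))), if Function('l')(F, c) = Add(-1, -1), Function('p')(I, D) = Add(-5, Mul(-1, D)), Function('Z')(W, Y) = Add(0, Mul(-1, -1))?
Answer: Rational(162, 7) ≈ 23.143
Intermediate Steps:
Function('Z')(W, Y) = 1 (Function('Z')(W, Y) = Add(0, 1) = 1)
Function('l')(F, c) = -2
Function('V')(A, M) = Mul(Pow(Add(A, M), -1), Add(4, A)) (Function('V')(A, M) = Mul(Add(4, A), Pow(Add(A, M), -1)) = Mul(Pow(Add(A, M), -1), Add(4, A)))
Mul(Add(118, 44), Function('V')(-5, Function('l')(Function('Z')(4, -4), Function('p')(6, 5)))) = Mul(Add(118, 44), Mul(Pow(Add(-5, -2), -1), Add(4, -5))) = Mul(162, Mul(Pow(-7, -1), -1)) = Mul(162, Mul(Rational(-1, 7), -1)) = Mul(162, Rational(1, 7)) = Rational(162, 7)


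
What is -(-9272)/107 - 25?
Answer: 6597/107 ≈ 61.654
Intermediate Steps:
-(-9272)/107 - 25 = -61*(-152/107) - 25 = 9272/107 - 25 = 6597/107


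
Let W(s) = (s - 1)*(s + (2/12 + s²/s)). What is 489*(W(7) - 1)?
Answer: 41076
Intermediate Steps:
W(s) = (-1 + s)*(⅙ + 2*s) (W(s) = (-1 + s)*(s + (2*(1/12) + s)) = (-1 + s)*(s + (⅙ + s)) = (-1 + s)*(⅙ + 2*s))
489*(W(7) - 1) = 489*((-⅙ + 2*7² - 11/6*7) - 1) = 489*((-⅙ + 2*49 - 77/6) - 1) = 489*((-⅙ + 98 - 77/6) - 1) = 489*(85 - 1) = 489*84 = 41076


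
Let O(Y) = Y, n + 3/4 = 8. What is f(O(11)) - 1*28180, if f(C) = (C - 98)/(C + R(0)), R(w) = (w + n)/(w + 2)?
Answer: -1099252/39 ≈ -28186.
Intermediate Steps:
n = 29/4 (n = -3/4 + 8 = 29/4 ≈ 7.2500)
R(w) = (29/4 + w)/(2 + w) (R(w) = (w + 29/4)/(w + 2) = (29/4 + w)/(2 + w))
f(C) = (-98 + C)/(29/8 + C) (f(C) = (C - 98)/(C + (29/4 + 0)/(2 + 0)) = (-98 + C)/(C + (29/4)/2) = (-98 + C)/(C + (1/2)*(29/4)) = (-98 + C)/(C + 29/8) = (-98 + C)/(29/8 + C))
f(O(11)) - 1*28180 = 8*(-98 + 11)/(29 + 8*11) - 1*28180 = 8*(-87)/(29 + 88) - 28180 = 8*(-87)/117 - 28180 = 8*(1/117)*(-87) - 28180 = -232/39 - 28180 = -1099252/39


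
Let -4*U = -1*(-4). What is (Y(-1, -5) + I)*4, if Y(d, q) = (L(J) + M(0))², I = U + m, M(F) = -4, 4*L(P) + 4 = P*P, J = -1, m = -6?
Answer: 249/4 ≈ 62.250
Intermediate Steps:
L(P) = -1 + P²/4 (L(P) = -1 + (P*P)/4 = -1 + P²/4)
U = -1 (U = -(-1)*(-4)/4 = -¼*4 = -1)
I = -7 (I = -1 - 6 = -7)
Y(d, q) = 361/16 (Y(d, q) = ((-1 + (¼)*(-1)²) - 4)² = ((-1 + (¼)*1) - 4)² = ((-1 + ¼) - 4)² = (-¾ - 4)² = (-19/4)² = 361/16)
(Y(-1, -5) + I)*4 = (361/16 - 7)*4 = (249/16)*4 = 249/4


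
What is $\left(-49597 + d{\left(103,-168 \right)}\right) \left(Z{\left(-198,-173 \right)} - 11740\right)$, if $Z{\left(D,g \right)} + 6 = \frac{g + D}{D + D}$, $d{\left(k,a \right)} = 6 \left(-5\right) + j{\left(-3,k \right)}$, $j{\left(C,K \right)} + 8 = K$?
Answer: $\frac{57593890235}{99} \approx 5.8176 \cdot 10^{8}$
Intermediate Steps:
$j{\left(C,K \right)} = -8 + K$
$d{\left(k,a \right)} = -38 + k$ ($d{\left(k,a \right)} = 6 \left(-5\right) + \left(-8 + k\right) = -30 + \left(-8 + k\right) = -38 + k$)
$Z{\left(D,g \right)} = -6 + \frac{D + g}{2 D}$ ($Z{\left(D,g \right)} = -6 + \frac{g + D}{D + D} = -6 + \frac{D + g}{2 D}$)
$\left(-49597 + d{\left(103,-168 \right)}\right) \left(Z{\left(-198,-173 \right)} - 11740\right) = \left(-49597 + \left(-38 + 103\right)\right) \left(\frac{-173 - -2178}{2 \left(-198\right)} - 11740\right) = \left(-49597 + 65\right) \left(\frac{1}{2} \left(- \frac{1}{198}\right) \left(-173 + 2178\right) - 11740\right) = - 49532 \left(\frac{1}{2} \left(- \frac{1}{198}\right) 2005 - 11740\right) = - 49532 \left(- \frac{2005}{396} - 11740\right) = \left(-49532\right) \left(- \frac{4651045}{396}\right) = \frac{57593890235}{99}$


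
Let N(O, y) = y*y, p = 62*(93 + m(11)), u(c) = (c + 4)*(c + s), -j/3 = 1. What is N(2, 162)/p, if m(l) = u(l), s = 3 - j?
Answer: 2187/1798 ≈ 1.2164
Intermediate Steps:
j = -3 (j = -3*1 = -3)
s = 6 (s = 3 - 1*(-3) = 3 + 3 = 6)
u(c) = (4 + c)*(6 + c) (u(c) = (c + 4)*(c + 6) = (4 + c)*(6 + c))
m(l) = 24 + l² + 10*l
p = 21576 (p = 62*(93 + (24 + 11² + 10*11)) = 62*(93 + (24 + 121 + 110)) = 62*(93 + 255) = 62*348 = 21576)
N(O, y) = y²
N(2, 162)/p = 162²/21576 = 26244*(1/21576) = 2187/1798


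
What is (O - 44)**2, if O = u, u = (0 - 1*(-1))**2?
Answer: 1849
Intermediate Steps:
u = 1 (u = (0 + 1)**2 = 1**2 = 1)
O = 1
(O - 44)**2 = (1 - 44)**2 = (-43)**2 = 1849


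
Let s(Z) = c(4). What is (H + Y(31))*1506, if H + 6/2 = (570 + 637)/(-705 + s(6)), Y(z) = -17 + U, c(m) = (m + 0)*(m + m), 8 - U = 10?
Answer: -24115578/673 ≈ -35833.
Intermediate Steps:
U = -2 (U = 8 - 1*10 = 8 - 10 = -2)
c(m) = 2*m² (c(m) = m*(2*m) = 2*m²)
s(Z) = 32 (s(Z) = 2*4² = 2*16 = 32)
Y(z) = -19 (Y(z) = -17 - 2 = -19)
H = -3226/673 (H = -3 + (570 + 637)/(-705 + 32) = -3 + 1207/(-673) = -3 + 1207*(-1/673) = -3 - 1207/673 = -3226/673 ≈ -4.7935)
(H + Y(31))*1506 = (-3226/673 - 19)*1506 = -16013/673*1506 = -24115578/673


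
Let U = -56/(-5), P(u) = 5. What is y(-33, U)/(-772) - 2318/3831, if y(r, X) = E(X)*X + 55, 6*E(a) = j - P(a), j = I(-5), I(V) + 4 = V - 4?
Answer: -9357397/14787660 ≈ -0.63278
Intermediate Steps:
I(V) = -8 + V (I(V) = -4 + (V - 4) = -4 + (-4 + V) = -8 + V)
U = 56/5 (U = -56*(-⅕) = 56/5 ≈ 11.200)
j = -13 (j = -8 - 5 = -13)
E(a) = -3 (E(a) = (-13 - 1*5)/6 = (-13 - 5)/6 = (⅙)*(-18) = -3)
y(r, X) = 55 - 3*X (y(r, X) = -3*X + 55 = 55 - 3*X)
y(-33, U)/(-772) - 2318/3831 = (55 - 3*56/5)/(-772) - 2318/3831 = (55 - 168/5)*(-1/772) - 2318*1/3831 = (107/5)*(-1/772) - 2318/3831 = -107/3860 - 2318/3831 = -9357397/14787660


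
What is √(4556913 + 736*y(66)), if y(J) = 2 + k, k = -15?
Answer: √4547345 ≈ 2132.4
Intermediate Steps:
y(J) = -13 (y(J) = 2 - 15 = -13)
√(4556913 + 736*y(66)) = √(4556913 + 736*(-13)) = √(4556913 - 9568) = √4547345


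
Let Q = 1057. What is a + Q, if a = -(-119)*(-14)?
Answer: -609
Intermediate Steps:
a = -1666 (a = -1*1666 = -1666)
a + Q = -1666 + 1057 = -609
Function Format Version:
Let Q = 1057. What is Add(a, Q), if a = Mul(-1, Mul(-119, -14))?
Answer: -609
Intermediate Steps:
a = -1666 (a = Mul(-1, 1666) = -1666)
Add(a, Q) = Add(-1666, 1057) = -609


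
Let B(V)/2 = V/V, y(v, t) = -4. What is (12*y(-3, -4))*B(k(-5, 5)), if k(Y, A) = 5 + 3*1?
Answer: -96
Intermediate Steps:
k(Y, A) = 8 (k(Y, A) = 5 + 3 = 8)
B(V) = 2 (B(V) = 2*(V/V) = 2*1 = 2)
(12*y(-3, -4))*B(k(-5, 5)) = (12*(-4))*2 = -48*2 = -96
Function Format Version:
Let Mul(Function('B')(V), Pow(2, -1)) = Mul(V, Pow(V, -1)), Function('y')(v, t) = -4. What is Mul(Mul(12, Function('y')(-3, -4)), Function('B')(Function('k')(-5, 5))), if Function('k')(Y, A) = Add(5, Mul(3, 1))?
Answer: -96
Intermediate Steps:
Function('k')(Y, A) = 8 (Function('k')(Y, A) = Add(5, 3) = 8)
Function('B')(V) = 2 (Function('B')(V) = Mul(2, Mul(V, Pow(V, -1))) = Mul(2, 1) = 2)
Mul(Mul(12, Function('y')(-3, -4)), Function('B')(Function('k')(-5, 5))) = Mul(Mul(12, -4), 2) = Mul(-48, 2) = -96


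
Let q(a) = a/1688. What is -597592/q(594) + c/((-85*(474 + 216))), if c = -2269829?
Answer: -9860162805329/5806350 ≈ -1.6982e+6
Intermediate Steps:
q(a) = a/1688 (q(a) = a*(1/1688) = a/1688)
-597592/q(594) + c/((-85*(474 + 216))) = -597592/((1/1688)*594) - 2269829*(-1/(85*(474 + 216))) = -597592/297/844 - 2269829/((-85*690)) = -597592*844/297 - 2269829/(-58650) = -504367648/297 - 2269829*(-1/58650) = -504367648/297 + 2269829/58650 = -9860162805329/5806350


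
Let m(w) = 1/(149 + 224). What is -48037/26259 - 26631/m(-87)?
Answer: -260840227054/26259 ≈ -9.9334e+6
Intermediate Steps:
m(w) = 1/373
-48037/26259 - 26631/m(-87) = -48037/26259 - 26631/1/373 = -48037*1/26259 - 26631*373 = -48037/26259 - 9933363 = -260840227054/26259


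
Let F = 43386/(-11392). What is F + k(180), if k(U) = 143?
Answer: 792835/5696 ≈ 139.19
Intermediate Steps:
F = -21693/5696 (F = 43386*(-1/11392) = -21693/5696 ≈ -3.8085)
F + k(180) = -21693/5696 + 143 = 792835/5696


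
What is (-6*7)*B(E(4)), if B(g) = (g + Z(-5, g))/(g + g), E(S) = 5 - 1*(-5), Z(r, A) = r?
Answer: -21/2 ≈ -10.500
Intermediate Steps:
E(S) = 10 (E(S) = 5 + 5 = 10)
B(g) = (-5 + g)/(2*g) (B(g) = (g - 5)/(g + g) = (-5 + g)/((2*g)) = (-5 + g)*(1/(2*g)) = (-5 + g)/(2*g))
(-6*7)*B(E(4)) = (-6*7)*((½)*(-5 + 10)/10) = -21*5/10 = -42*¼ = -21/2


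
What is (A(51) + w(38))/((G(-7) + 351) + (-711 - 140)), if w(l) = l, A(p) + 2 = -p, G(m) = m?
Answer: 5/169 ≈ 0.029586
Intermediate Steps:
A(p) = -2 - p
(A(51) + w(38))/((G(-7) + 351) + (-711 - 140)) = ((-2 - 1*51) + 38)/((-7 + 351) + (-711 - 140)) = ((-2 - 51) + 38)/(344 - 851) = (-53 + 38)/(-507) = -15*(-1/507) = 5/169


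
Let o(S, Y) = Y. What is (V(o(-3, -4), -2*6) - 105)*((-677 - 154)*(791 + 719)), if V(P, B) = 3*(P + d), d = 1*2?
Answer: 139283910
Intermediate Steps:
d = 2
V(P, B) = 6 + 3*P (V(P, B) = 3*(P + 2) = 3*(2 + P) = 6 + 3*P)
(V(o(-3, -4), -2*6) - 105)*((-677 - 154)*(791 + 719)) = ((6 + 3*(-4)) - 105)*((-677 - 154)*(791 + 719)) = ((6 - 12) - 105)*(-831*1510) = (-6 - 105)*(-1254810) = -111*(-1254810) = 139283910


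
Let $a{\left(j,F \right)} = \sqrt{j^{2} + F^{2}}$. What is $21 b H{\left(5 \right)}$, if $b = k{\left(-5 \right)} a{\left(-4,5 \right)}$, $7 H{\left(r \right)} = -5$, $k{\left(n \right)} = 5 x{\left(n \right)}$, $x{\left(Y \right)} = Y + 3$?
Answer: $150 \sqrt{41} \approx 960.47$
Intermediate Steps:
$x{\left(Y \right)} = 3 + Y$
$k{\left(n \right)} = 15 + 5 n$ ($k{\left(n \right)} = 5 \left(3 + n\right) = 15 + 5 n$)
$H{\left(r \right)} = - \frac{5}{7}$ ($H{\left(r \right)} = \frac{1}{7} \left(-5\right) = - \frac{5}{7}$)
$a{\left(j,F \right)} = \sqrt{F^{2} + j^{2}}$
$b = - 10 \sqrt{41}$ ($b = \left(15 + 5 \left(-5\right)\right) \sqrt{5^{2} + \left(-4\right)^{2}} = \left(15 - 25\right) \sqrt{25 + 16} = - 10 \sqrt{41} \approx -64.031$)
$21 b H{\left(5 \right)} = 21 \left(- 10 \sqrt{41}\right) \left(- \frac{5}{7}\right) = - 210 \sqrt{41} \left(- \frac{5}{7}\right) = 150 \sqrt{41}$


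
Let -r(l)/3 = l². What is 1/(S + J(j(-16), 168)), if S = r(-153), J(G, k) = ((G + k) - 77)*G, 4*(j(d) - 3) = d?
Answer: -1/70317 ≈ -1.4221e-5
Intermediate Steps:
j(d) = 3 + d/4
r(l) = -3*l²
J(G, k) = G*(-77 + G + k) (J(G, k) = (-77 + G + k)*G = G*(-77 + G + k))
S = -70227 (S = -3*(-153)² = -3*23409 = -70227)
1/(S + J(j(-16), 168)) = 1/(-70227 + (3 + (¼)*(-16))*(-77 + (3 + (¼)*(-16)) + 168)) = 1/(-70227 + (3 - 4)*(-77 + (3 - 4) + 168)) = 1/(-70227 - (-77 - 1 + 168)) = 1/(-70227 - 1*90) = 1/(-70227 - 90) = 1/(-70317) = -1/70317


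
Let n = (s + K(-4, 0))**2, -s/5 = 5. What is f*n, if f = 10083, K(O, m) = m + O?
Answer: 8479803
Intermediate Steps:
s = -25 (s = -5*5 = -25)
K(O, m) = O + m
n = 841 (n = (-25 + (-4 + 0))**2 = (-25 - 4)**2 = (-29)**2 = 841)
f*n = 10083*841 = 8479803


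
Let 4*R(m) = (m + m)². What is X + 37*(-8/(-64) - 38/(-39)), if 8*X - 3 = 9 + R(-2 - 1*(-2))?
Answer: 13159/312 ≈ 42.176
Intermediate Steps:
R(m) = m² (R(m) = (m + m)²/4 = (2*m)²/4 = (4*m²)/4 = m²)
X = 3/2 (X = 3/8 + (9 + (-2 - 1*(-2))²)/8 = 3/8 + (9 + (-2 + 2)²)/8 = 3/8 + (9 + 0²)/8 = 3/8 + (9 + 0)/8 = 3/8 + (⅛)*9 = 3/8 + 9/8 = 3/2 ≈ 1.5000)
X + 37*(-8/(-64) - 38/(-39)) = 3/2 + 37*(-8/(-64) - 38/(-39)) = 3/2 + 37*(-8*(-1/64) - 38*(-1/39)) = 3/2 + 37*(⅛ + 38/39) = 3/2 + 37*(343/312) = 3/2 + 12691/312 = 13159/312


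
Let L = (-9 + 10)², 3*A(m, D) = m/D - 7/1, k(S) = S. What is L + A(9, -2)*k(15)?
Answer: -113/2 ≈ -56.500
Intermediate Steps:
A(m, D) = -7/3 + m/(3*D) (A(m, D) = (m/D - 7/1)/3 = (m/D - 7*1)/3 = (m/D - 7)/3 = (-7 + m/D)/3 = -7/3 + m/(3*D))
L = 1 (L = 1² = 1)
L + A(9, -2)*k(15) = 1 + ((⅓)*(9 - 7*(-2))/(-2))*15 = 1 + ((⅓)*(-½)*(9 + 14))*15 = 1 + ((⅓)*(-½)*23)*15 = 1 - 23/6*15 = 1 - 115/2 = -113/2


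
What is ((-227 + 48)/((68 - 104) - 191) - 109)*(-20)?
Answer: 491280/227 ≈ 2164.2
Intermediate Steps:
((-227 + 48)/((68 - 104) - 191) - 109)*(-20) = (-179/(-36 - 191) - 109)*(-20) = (-179/(-227) - 109)*(-20) = (-179*(-1/227) - 109)*(-20) = (179/227 - 109)*(-20) = -24564/227*(-20) = 491280/227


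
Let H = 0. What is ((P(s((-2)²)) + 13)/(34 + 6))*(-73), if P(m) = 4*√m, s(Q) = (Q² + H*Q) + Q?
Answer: -949/40 - 73*√5/5 ≈ -56.372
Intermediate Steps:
s(Q) = Q + Q² (s(Q) = (Q² + 0*Q) + Q = (Q² + 0) + Q = Q² + Q = Q + Q²)
((P(s((-2)²)) + 13)/(34 + 6))*(-73) = ((4*√((-2)²*(1 + (-2)²)) + 13)/(34 + 6))*(-73) = ((4*√(4*(1 + 4)) + 13)/40)*(-73) = ((4*√(4*5) + 13)*(1/40))*(-73) = ((4*√20 + 13)*(1/40))*(-73) = ((4*(2*√5) + 13)*(1/40))*(-73) = ((8*√5 + 13)*(1/40))*(-73) = ((13 + 8*√5)*(1/40))*(-73) = (13/40 + √5/5)*(-73) = -949/40 - 73*√5/5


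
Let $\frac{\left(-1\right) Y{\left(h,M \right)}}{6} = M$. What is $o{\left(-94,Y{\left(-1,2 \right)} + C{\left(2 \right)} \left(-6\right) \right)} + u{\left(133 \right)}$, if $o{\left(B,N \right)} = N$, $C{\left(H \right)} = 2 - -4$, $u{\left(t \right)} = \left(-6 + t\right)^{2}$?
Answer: $16081$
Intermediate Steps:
$Y{\left(h,M \right)} = - 6 M$
$C{\left(H \right)} = 6$ ($C{\left(H \right)} = 2 + 4 = 6$)
$o{\left(-94,Y{\left(-1,2 \right)} + C{\left(2 \right)} \left(-6\right) \right)} + u{\left(133 \right)} = \left(\left(-6\right) 2 + 6 \left(-6\right)\right) + \left(-6 + 133\right)^{2} = \left(-12 - 36\right) + 127^{2} = -48 + 16129 = 16081$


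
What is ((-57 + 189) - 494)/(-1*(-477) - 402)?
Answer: -362/75 ≈ -4.8267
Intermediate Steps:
((-57 + 189) - 494)/(-1*(-477) - 402) = (132 - 494)/(477 - 402) = -362/75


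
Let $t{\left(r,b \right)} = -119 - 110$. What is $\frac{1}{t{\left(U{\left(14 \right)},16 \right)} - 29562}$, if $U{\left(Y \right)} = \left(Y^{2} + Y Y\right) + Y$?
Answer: $- \frac{1}{29791} \approx -3.3567 \cdot 10^{-5}$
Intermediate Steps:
$U{\left(Y \right)} = Y + 2 Y^{2}$ ($U{\left(Y \right)} = \left(Y^{2} + Y^{2}\right) + Y = 2 Y^{2} + Y = Y + 2 Y^{2}$)
$t{\left(r,b \right)} = -229$ ($t{\left(r,b \right)} = -119 - 110 = -229$)
$\frac{1}{t{\left(U{\left(14 \right)},16 \right)} - 29562} = \frac{1}{-229 - 29562} = \frac{1}{-29791} = - \frac{1}{29791}$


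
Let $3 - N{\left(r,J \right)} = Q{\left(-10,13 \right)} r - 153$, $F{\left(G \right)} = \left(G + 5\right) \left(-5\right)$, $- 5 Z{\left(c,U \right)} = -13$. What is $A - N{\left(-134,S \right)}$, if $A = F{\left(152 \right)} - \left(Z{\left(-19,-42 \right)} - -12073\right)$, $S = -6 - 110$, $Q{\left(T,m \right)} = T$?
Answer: $- \frac{58383}{5} \approx -11677.0$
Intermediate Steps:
$S = -116$
$Z{\left(c,U \right)} = \frac{13}{5}$ ($Z{\left(c,U \right)} = \left(- \frac{1}{5}\right) \left(-13\right) = \frac{13}{5}$)
$F{\left(G \right)} = -25 - 5 G$ ($F{\left(G \right)} = \left(5 + G\right) \left(-5\right) = -25 - 5 G$)
$A = - \frac{64303}{5}$ ($A = \left(-25 - 760\right) - \left(\frac{13}{5} - -12073\right) = \left(-25 - 760\right) - \left(\frac{13}{5} + 12073\right) = -785 - \frac{60378}{5} = - \frac{64303}{5} \approx -12861.0$)
$N{\left(r,J \right)} = 156 + 10 r$ ($N{\left(r,J \right)} = 3 - \left(- 10 r - 153\right) = 3 - \left(-153 - 10 r\right) = 3 + \left(153 + 10 r\right) = 156 + 10 r$)
$A - N{\left(-134,S \right)} = - \frac{64303}{5} - \left(156 + 10 \left(-134\right)\right) = - \frac{64303}{5} - \left(156 - 1340\right) = - \frac{64303}{5} - -1184 = - \frac{64303}{5} + 1184 = - \frac{58383}{5}$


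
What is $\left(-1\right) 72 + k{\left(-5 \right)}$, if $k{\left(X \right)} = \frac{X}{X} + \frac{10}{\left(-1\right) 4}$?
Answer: $- \frac{147}{2} \approx -73.5$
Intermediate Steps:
$k{\left(X \right)} = - \frac{3}{2}$ ($k{\left(X \right)} = 1 + \frac{10}{-4} = 1 + 10 \left(- \frac{1}{4}\right) = 1 - \frac{5}{2} = - \frac{3}{2}$)
$\left(-1\right) 72 + k{\left(-5 \right)} = \left(-1\right) 72 - \frac{3}{2} = -72 - \frac{3}{2} = - \frac{147}{2}$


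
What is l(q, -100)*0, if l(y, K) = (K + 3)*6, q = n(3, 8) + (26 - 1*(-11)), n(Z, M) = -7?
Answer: 0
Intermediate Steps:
q = 30 (q = -7 + (26 - 1*(-11)) = -7 + (26 + 11) = -7 + 37 = 30)
l(y, K) = 18 + 6*K (l(y, K) = (3 + K)*6 = 18 + 6*K)
l(q, -100)*0 = (18 + 6*(-100))*0 = (18 - 600)*0 = -582*0 = 0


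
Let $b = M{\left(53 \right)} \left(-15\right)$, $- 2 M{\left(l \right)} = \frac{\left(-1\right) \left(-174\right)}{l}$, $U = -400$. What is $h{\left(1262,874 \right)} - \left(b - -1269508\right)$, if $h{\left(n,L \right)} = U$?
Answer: $- \frac{67306429}{53} \approx -1.2699 \cdot 10^{6}$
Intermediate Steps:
$h{\left(n,L \right)} = -400$
$M{\left(l \right)} = - \frac{87}{l}$ ($M{\left(l \right)} = - \frac{\left(-1\right) \left(-174\right) \frac{1}{l}}{2} = - \frac{174 \frac{1}{l}}{2} = - \frac{87}{l}$)
$b = \frac{1305}{53}$ ($b = - \frac{87}{53} \left(-15\right) = \left(-87\right) \frac{1}{53} \left(-15\right) = \left(- \frac{87}{53}\right) \left(-15\right) = \frac{1305}{53} \approx 24.623$)
$h{\left(1262,874 \right)} - \left(b - -1269508\right) = -400 - \left(\frac{1305}{53} - -1269508\right) = -400 - \left(\frac{1305}{53} + 1269508\right) = -400 - \frac{67285229}{53} = - \frac{67306429}{53}$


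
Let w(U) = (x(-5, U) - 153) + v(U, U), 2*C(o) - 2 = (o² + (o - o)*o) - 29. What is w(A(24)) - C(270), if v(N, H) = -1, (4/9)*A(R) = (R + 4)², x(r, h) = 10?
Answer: -73161/2 ≈ -36581.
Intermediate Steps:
A(R) = 9*(4 + R)²/4 (A(R) = 9*(R + 4)²/4 = 9*(4 + R)²/4)
C(o) = -27/2 + o²/2 (C(o) = 1 + ((o² + (o - o)*o) - 29)/2 = 1 + ((o² + 0*o) - 29)/2 = 1 + ((o² + 0) - 29)/2 = 1 + (o² - 29)/2 = 1 + (-29 + o²)/2 = 1 + (-29/2 + o²/2) = -27/2 + o²/2)
w(U) = -144 (w(U) = (10 - 153) - 1 = -143 - 1 = -144)
w(A(24)) - C(270) = -144 - (-27/2 + (½)*270²) = -144 - (-27/2 + (½)*72900) = -144 - (-27/2 + 36450) = -144 - 1*72873/2 = -144 - 72873/2 = -73161/2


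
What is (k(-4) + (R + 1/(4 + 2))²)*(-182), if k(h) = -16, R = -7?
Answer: -100555/18 ≈ -5586.4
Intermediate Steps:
(k(-4) + (R + 1/(4 + 2))²)*(-182) = (-16 + (-7 + 1/(4 + 2))²)*(-182) = (-16 + (-7 + 1/6)²)*(-182) = (-16 + (-7 + ⅙)²)*(-182) = (-16 + (-41/6)²)*(-182) = (-16 + 1681/36)*(-182) = (1105/36)*(-182) = -100555/18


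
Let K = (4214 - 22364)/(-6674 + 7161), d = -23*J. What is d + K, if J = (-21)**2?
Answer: -4957791/487 ≈ -10180.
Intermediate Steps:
J = 441
d = -10143 (d = -23*441 = -10143)
K = -18150/487 ≈ -37.269
d + K = -10143 - 18150/487 = -4957791/487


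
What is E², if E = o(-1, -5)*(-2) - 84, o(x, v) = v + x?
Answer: 5184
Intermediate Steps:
E = -72 (E = (-5 - 1)*(-2) - 84 = -6*(-2) - 84 = 12 - 84 = -72)
E² = (-72)² = 5184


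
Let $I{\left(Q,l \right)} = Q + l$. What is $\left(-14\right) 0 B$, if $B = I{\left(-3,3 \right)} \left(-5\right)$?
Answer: $0$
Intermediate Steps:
$B = 0$ ($B = \left(-3 + 3\right) \left(-5\right) = 0 \left(-5\right) = 0$)
$\left(-14\right) 0 B = \left(-14\right) 0 \cdot 0 = 0 \cdot 0 = 0$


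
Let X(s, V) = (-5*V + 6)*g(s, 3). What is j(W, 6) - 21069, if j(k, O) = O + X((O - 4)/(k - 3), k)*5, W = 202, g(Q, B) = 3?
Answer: -36123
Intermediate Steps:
X(s, V) = 18 - 15*V (X(s, V) = (-5*V + 6)*3 = (6 - 5*V)*3 = 18 - 15*V)
j(k, O) = 90 + O - 75*k (j(k, O) = O + (18 - 15*k)*5 = O + (90 - 75*k) = 90 + O - 75*k)
j(W, 6) - 21069 = (90 + 6 - 75*202) - 21069 = (90 + 6 - 15150) - 21069 = -15054 - 21069 = -36123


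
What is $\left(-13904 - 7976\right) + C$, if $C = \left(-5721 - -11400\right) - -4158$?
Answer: $-12043$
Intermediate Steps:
$C = 9837$ ($C = \left(-5721 + 11400\right) + 4158 = 5679 + 4158 = 9837$)
$\left(-13904 - 7976\right) + C = \left(-13904 - 7976\right) + 9837 = -21880 + 9837 = -12043$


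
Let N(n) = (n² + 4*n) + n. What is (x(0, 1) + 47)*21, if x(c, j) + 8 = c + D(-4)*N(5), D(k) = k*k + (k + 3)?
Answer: 16569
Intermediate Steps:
N(n) = n² + 5*n
D(k) = 3 + k + k² (D(k) = k² + (3 + k) = 3 + k + k²)
x(c, j) = 742 + c (x(c, j) = -8 + (c + (3 - 4 + (-4)²)*(5*(5 + 5))) = -8 + (c + (3 - 4 + 16)*(5*10)) = -8 + (c + 15*50) = -8 + (c + 750) = -8 + (750 + c) = 742 + c)
(x(0, 1) + 47)*21 = ((742 + 0) + 47)*21 = (742 + 47)*21 = 789*21 = 16569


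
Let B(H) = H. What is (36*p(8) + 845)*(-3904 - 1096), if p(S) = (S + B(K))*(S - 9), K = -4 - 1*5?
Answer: -4405000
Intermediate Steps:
K = -9 (K = -4 - 5 = -9)
p(S) = (-9 + S)² (p(S) = (S - 9)*(S - 9) = (-9 + S)*(-9 + S) = (-9 + S)²)
(36*p(8) + 845)*(-3904 - 1096) = (36*(81 + 8² - 18*8) + 845)*(-3904 - 1096) = (36*(81 + 64 - 144) + 845)*(-5000) = (36*1 + 845)*(-5000) = (36 + 845)*(-5000) = 881*(-5000) = -4405000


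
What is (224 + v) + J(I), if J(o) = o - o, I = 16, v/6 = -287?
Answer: -1498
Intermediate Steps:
v = -1722 (v = 6*(-287) = -1722)
J(o) = 0
(224 + v) + J(I) = (224 - 1722) + 0 = -1498 + 0 = -1498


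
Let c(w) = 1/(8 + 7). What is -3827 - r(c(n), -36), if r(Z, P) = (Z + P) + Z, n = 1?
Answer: -56867/15 ≈ -3791.1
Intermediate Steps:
c(w) = 1/15
r(Z, P) = P + 2*Z (r(Z, P) = (P + Z) + Z = P + 2*Z)
-3827 - r(c(n), -36) = -3827 - (-36 + 2*(1/15)) = -3827 - (-36 + 2/15) = -3827 - 1*(-538/15) = -3827 + 538/15 = -56867/15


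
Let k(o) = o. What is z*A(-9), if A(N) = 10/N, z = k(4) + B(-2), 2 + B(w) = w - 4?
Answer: 40/9 ≈ 4.4444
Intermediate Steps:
B(w) = -6 + w (B(w) = -2 + (w - 4) = -2 + (-4 + w) = -6 + w)
z = -4 (z = 4 + (-6 - 2) = 4 - 8 = -4)
z*A(-9) = -40/(-9) = -40*(-1)/9 = -4*(-10/9) = 40/9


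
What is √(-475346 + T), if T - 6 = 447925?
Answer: I*√27415 ≈ 165.57*I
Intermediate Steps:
T = 447931 (T = 6 + 447925 = 447931)
√(-475346 + T) = √(-475346 + 447931) = √(-27415) = I*√27415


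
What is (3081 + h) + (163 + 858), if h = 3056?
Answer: 7158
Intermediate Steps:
(3081 + h) + (163 + 858) = (3081 + 3056) + (163 + 858) = 6137 + 1021 = 7158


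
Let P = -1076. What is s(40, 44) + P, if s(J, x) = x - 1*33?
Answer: -1065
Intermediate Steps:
s(J, x) = -33 + x (s(J, x) = x - 33 = -33 + x)
s(40, 44) + P = (-33 + 44) - 1076 = 11 - 1076 = -1065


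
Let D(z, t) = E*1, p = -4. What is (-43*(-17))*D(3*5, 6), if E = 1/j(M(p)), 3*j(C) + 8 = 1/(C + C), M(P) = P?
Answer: -17544/65 ≈ -269.91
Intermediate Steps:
j(C) = -8/3 + 1/(6*C) (j(C) = -8/3 + 1/(3*(C + C)) = -8/3 + 1/(3*((2*C))) = -8/3 + (1/(2*C))/3 = -8/3 + 1/(6*C))
E = -24/65 (E = 1/((⅙)*(1 - 16*(-4))/(-4)) = 1/((⅙)*(-¼)*(1 + 64)) = 1/((⅙)*(-¼)*65) = 1/(-65/24) = -24/65 ≈ -0.36923)
D(z, t) = -24/65 (D(z, t) = -24/65*1 = -24/65)
(-43*(-17))*D(3*5, 6) = -43*(-17)*(-24/65) = 731*(-24/65) = -17544/65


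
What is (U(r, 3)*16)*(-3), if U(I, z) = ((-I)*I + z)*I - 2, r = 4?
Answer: 2592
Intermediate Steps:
U(I, z) = -2 + I*(z - I²) (U(I, z) = (-I² + z)*I - 2 = (z - I²)*I - 2 = I*(z - I²) - 2 = -2 + I*(z - I²))
(U(r, 3)*16)*(-3) = ((-2 - 1*4³ + 4*3)*16)*(-3) = ((-2 - 1*64 + 12)*16)*(-3) = ((-2 - 64 + 12)*16)*(-3) = -54*16*(-3) = -864*(-3) = 2592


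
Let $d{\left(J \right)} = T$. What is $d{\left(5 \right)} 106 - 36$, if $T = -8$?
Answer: $-884$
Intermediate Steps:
$d{\left(J \right)} = -8$
$d{\left(5 \right)} 106 - 36 = \left(-8\right) 106 - 36 = -848 - 36 = -884$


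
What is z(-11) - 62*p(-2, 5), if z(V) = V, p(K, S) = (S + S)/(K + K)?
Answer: 144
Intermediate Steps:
p(K, S) = S/K (p(K, S) = (2*S)/((2*K)) = (2*S)*(1/(2*K)) = S/K)
z(-11) - 62*p(-2, 5) = -11 - 310/(-2) = -11 - 310*(-1)/2 = -11 - 62*(-5/2) = -11 + 155 = 144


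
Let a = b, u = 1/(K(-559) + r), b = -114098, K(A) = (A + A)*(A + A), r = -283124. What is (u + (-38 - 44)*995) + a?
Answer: -189191158399/966800 ≈ -1.9569e+5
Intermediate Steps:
K(A) = 4*A² (K(A) = (2*A)*(2*A) = 4*A²)
u = 1/966800 (u = 1/(4*(-559)² - 283124) = 1/(4*312481 - 283124) = 1/(1249924 - 283124) = 1/966800 ≈ 1.0343e-6)
a = -114098
(u + (-38 - 44)*995) + a = (1/966800 + (-38 - 44)*995) - 114098 = (1/966800 - 82*995) - 114098 = (1/966800 - 81590) - 114098 = -78881211999/966800 - 114098 = -189191158399/966800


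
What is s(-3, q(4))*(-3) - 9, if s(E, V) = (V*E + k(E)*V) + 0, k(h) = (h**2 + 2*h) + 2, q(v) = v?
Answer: -33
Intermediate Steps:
k(h) = 2 + h**2 + 2*h
s(E, V) = E*V + V*(2 + E**2 + 2*E) (s(E, V) = (V*E + (2 + E**2 + 2*E)*V) + 0 = (E*V + V*(2 + E**2 + 2*E)) + 0 = E*V + V*(2 + E**2 + 2*E))
s(-3, q(4))*(-3) - 9 = (4*(2 + (-3)**2 + 3*(-3)))*(-3) - 9 = (4*(2 + 9 - 9))*(-3) - 9 = (4*2)*(-3) - 9 = 8*(-3) - 9 = -24 - 9 = -33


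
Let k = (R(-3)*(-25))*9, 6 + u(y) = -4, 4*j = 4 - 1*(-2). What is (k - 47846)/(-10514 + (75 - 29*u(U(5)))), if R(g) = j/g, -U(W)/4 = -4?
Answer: 95467/20298 ≈ 4.7033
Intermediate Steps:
j = 3/2 (j = (4 - 1*(-2))/4 = (4 + 2)/4 = (¼)*6 = 3/2 ≈ 1.5000)
U(W) = 16 (U(W) = -4*(-4) = 16)
R(g) = 3/(2*g)
u(y) = -10 (u(y) = -6 - 4 = -10)
k = 225/2 (k = (((3/2)/(-3))*(-25))*9 = (((3/2)*(-⅓))*(-25))*9 = -½*(-25)*9 = (25/2)*9 = 225/2 ≈ 112.50)
(k - 47846)/(-10514 + (75 - 29*u(U(5)))) = (225/2 - 47846)/(-10514 + (75 - 29*(-10))) = -95467/(2*(-10514 + (75 + 290))) = -95467/(2*(-10514 + 365)) = -95467/2/(-10149) = -95467/2*(-1/10149) = 95467/20298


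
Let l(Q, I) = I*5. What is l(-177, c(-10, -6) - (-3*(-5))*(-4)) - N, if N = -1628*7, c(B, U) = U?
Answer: 11666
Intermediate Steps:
l(Q, I) = 5*I
N = -11396
l(-177, c(-10, -6) - (-3*(-5))*(-4)) - N = 5*(-6 - (-3*(-5))*(-4)) - 1*(-11396) = 5*(-6 - 15*(-4)) + 11396 = 5*(-6 - 1*(-60)) + 11396 = 5*(-6 + 60) + 11396 = 5*54 + 11396 = 270 + 11396 = 11666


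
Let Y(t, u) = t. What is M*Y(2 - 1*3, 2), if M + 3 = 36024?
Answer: -36021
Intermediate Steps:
M = 36021 (M = -3 + 36024 = 36021)
M*Y(2 - 1*3, 2) = 36021*(2 - 1*3) = 36021*(2 - 3) = 36021*(-1) = -36021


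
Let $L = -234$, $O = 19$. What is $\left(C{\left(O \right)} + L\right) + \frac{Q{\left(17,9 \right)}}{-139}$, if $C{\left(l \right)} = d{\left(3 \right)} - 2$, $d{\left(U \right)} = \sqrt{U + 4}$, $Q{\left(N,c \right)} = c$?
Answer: $- \frac{32813}{139} + \sqrt{7} \approx -233.42$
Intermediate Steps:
$d{\left(U \right)} = \sqrt{4 + U}$
$C{\left(l \right)} = -2 + \sqrt{7}$ ($C{\left(l \right)} = \sqrt{4 + 3} - 2 = \sqrt{7} - 2 = -2 + \sqrt{7}$)
$\left(C{\left(O \right)} + L\right) + \frac{Q{\left(17,9 \right)}}{-139} = \left(\left(-2 + \sqrt{7}\right) - 234\right) + \frac{9}{-139} = \left(-236 + \sqrt{7}\right) + 9 \left(- \frac{1}{139}\right) = \left(-236 + \sqrt{7}\right) - \frac{9}{139} = - \frac{32813}{139} + \sqrt{7}$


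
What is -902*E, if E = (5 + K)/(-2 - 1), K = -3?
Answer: 1804/3 ≈ 601.33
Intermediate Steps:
E = -⅔ (E = (5 - 3)/(-2 - 1) = 2/(-3) = 2*(-⅓) = -⅔ ≈ -0.66667)
-902*E = -902*(-⅔) = 1804/3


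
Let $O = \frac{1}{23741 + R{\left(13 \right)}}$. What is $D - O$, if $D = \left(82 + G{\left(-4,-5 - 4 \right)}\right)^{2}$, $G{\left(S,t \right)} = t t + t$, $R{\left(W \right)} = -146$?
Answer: $\frac{559579019}{23595} \approx 23716.0$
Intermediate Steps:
$G{\left(S,t \right)} = t + t^{2}$ ($G{\left(S,t \right)} = t^{2} + t = t + t^{2}$)
$D = 23716$ ($D = \left(82 + \left(-5 - 4\right) \left(1 - 9\right)\right)^{2} = \left(82 - 9 \left(1 - 9\right)\right)^{2} = \left(82 - -72\right)^{2} = \left(82 + 72\right)^{2} = 154^{2} = 23716$)
$O = \frac{1}{23595}$ ($O = \frac{1}{23741 - 146} = \frac{1}{23595} \approx 4.2382 \cdot 10^{-5}$)
$D - O = 23716 - \frac{1}{23595} = \frac{559579019}{23595}$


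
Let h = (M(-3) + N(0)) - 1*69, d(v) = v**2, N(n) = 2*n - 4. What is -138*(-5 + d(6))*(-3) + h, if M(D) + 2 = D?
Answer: 12756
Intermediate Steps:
M(D) = -2 + D
N(n) = -4 + 2*n
h = -78 (h = ((-2 - 3) + (-4 + 2*0)) - 1*69 = (-5 + (-4 + 0)) - 69 = (-5 - 4) - 69 = -9 - 69 = -78)
-138*(-5 + d(6))*(-3) + h = -138*(-5 + 6**2)*(-3) - 78 = -138*(-5 + 36)*(-3) - 78 = -4278*(-3) - 78 = -138*(-93) - 78 = 12834 - 78 = 12756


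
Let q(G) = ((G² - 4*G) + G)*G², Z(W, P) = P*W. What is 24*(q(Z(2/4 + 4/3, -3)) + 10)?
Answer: 68361/2 ≈ 34181.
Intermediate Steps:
q(G) = G²*(G² - 3*G) (q(G) = (G² - 3*G)*G² = G²*(G² - 3*G))
24*(q(Z(2/4 + 4/3, -3)) + 10) = 24*((-3*(2/4 + 4/3))³*(-3 - 3*(2/4 + 4/3)) + 10) = 24*((-3*(2*(¼) + 4*(⅓)))³*(-3 - 3*(2*(¼) + 4*(⅓))) + 10) = 24*((-3*(½ + 4/3))³*(-3 - 3*(½ + 4/3)) + 10) = 24*((-3*11/6)³*(-3 - 3*11/6) + 10) = 24*((-11/2)³*(-3 - 11/2) + 10) = 24*(-1331/8*(-17/2) + 10) = 24*(22627/16 + 10) = 24*(22787/16) = 68361/2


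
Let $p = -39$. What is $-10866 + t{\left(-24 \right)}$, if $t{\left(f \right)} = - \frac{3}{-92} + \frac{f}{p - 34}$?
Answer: $- \frac{72973629}{6716} \approx -10866.0$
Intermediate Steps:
$t{\left(f \right)} = \frac{3}{92} - \frac{f}{73}$ ($t{\left(f \right)} = - \frac{3}{-92} + \frac{f}{-39 - 34} = \left(-3\right) \left(- \frac{1}{92}\right) + \frac{f}{-73} = \frac{3}{92} + f \left(- \frac{1}{73}\right) = \frac{3}{92} - \frac{f}{73}$)
$-10866 + t{\left(-24 \right)} = -10866 + \left(\frac{3}{92} - - \frac{24}{73}\right) = -10866 + \left(\frac{3}{92} + \frac{24}{73}\right) = -10866 + \frac{2427}{6716} = - \frac{72973629}{6716}$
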